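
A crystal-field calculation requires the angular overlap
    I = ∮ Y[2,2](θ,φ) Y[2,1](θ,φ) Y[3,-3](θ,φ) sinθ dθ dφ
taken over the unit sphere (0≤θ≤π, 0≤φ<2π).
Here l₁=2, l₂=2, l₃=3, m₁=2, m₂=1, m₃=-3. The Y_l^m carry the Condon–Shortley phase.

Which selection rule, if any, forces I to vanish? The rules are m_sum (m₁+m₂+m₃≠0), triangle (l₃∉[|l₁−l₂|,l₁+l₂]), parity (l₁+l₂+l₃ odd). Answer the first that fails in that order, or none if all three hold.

azimuthal sum: 2 + 1 − 3 = 0  ✓
0 ≤ 3 ≤ 4 (triangle on l)  ✓
L = 2 + 2 + 3 = 7 (odd)  ✗

parity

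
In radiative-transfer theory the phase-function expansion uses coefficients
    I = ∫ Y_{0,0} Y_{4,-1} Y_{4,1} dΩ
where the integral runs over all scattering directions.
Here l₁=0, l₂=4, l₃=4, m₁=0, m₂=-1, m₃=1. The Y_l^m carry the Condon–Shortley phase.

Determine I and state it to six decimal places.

-0.282095

Checks pass: Σm=0; 8 even; l₃=4∈[4,4].
(2·0+1)(2·4+1)(2·4+1) = 81
Δ: 0! 0! 8! / 9! → 1/9
sum: t=0:+1/576 = 1/576
3j²(0 4 4; 0 0 0) = Δ·Π!·Σ² = 1/9  (sign +1)
sum: t=0:+1/720 = 1/720
3j²(0 4 4; 0 -1 1) = Δ·Π!·Σ² = 1/9  (sign -1)
combine: 4πI² = 81·1/9·1/9 = 1/1
take √, sign -1: I = -0.28209479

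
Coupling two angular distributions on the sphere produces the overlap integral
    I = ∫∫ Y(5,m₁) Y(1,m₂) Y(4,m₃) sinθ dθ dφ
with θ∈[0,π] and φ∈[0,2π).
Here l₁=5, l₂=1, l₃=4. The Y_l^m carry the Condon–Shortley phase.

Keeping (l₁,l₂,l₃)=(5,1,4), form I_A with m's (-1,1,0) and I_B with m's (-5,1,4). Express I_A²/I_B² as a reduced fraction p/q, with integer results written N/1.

Shared (l₁,l₂,l₃)=(5,1,4): N and (l;000)² cancel in I_A²/I_B².
A: Δ = 2!·8!·0!/11! = 1/495; Racah Σ t=2..2: t=2:+1/1152 = 1/1152; ⇒ 3j(5 1 4; -1 1 0)² = 1/33, sgn +1
B: Δ = 2!·8!·0!/11! = 1/495; Racah Σ t=2..2: t=2:+1/80640 = 1/80640; ⇒ 3j(5 1 4; -5 1 4)² = 1/11, sgn +1
I_A²/I_B² = (1/33)/(1/11) = 1/3

1/3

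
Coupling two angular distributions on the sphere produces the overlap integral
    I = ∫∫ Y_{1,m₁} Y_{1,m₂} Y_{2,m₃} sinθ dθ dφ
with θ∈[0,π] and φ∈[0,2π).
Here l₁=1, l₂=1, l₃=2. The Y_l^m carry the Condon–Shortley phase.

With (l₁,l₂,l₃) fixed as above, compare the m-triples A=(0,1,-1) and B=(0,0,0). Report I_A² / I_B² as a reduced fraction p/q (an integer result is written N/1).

Same 1,1,2: normalisation and zero-m 3j drop out of the ratio.
A: Δ: 0! 2! 2! / 5! → 1/30; sum: t=0:+1/2 = 1/2; 3j²(1 1 2; 0 1 -1) = Δ·Π!·Σ² = 1/10  (sign -1)
B: Δ: 0! 2! 2! / 5! → 1/30; sum: t=0:+1/1 = 1/1; 3j²(1 1 2; 0 0 0) = Δ·Π!·Σ² = 2/15  (sign +1)
I_A²/I_B² = (1/10)/(2/15) = 3/4

3/4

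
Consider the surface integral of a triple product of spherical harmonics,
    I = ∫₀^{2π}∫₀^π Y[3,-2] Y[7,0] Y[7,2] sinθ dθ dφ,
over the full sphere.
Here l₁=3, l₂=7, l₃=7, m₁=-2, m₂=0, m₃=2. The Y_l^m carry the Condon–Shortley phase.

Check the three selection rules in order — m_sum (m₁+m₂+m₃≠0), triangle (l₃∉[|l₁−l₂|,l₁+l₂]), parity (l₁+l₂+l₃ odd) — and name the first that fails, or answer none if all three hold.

parity

azimuthal sum: -2 + 0 + 2 = 0  ✓
4 ≤ 7 ≤ 10 (triangle on l)  ✓
L = 3 + 7 + 7 = 17 (odd)  ✗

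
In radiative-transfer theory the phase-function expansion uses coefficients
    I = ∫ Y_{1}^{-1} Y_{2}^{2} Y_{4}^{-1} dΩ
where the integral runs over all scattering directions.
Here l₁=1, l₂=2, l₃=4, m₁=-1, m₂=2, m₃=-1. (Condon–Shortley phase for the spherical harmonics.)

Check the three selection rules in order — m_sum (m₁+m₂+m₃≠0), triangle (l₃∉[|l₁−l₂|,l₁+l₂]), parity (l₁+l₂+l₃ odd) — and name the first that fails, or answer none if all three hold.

m₁+m₂+m₃ = -1 + 2 − 1 = 0  ✓
triangle: |1−2|=1 ≤ l₃=4 ≤ 1+2=3  ✗
parity: l₁+l₂+l₃ = 7 is odd

triangle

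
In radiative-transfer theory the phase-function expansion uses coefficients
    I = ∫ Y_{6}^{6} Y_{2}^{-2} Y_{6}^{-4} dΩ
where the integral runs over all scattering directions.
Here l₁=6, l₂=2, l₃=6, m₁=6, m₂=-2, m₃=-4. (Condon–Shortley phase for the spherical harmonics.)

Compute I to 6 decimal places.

Checks pass: Σm=0; 14 even; l₃=6∈[4,8].
(2·6+1)(2·2+1)(2·6+1) = 845
Δ: 2! 10! 2! / 15! → 1/90090
sum: t=0:+1/69120 t=1:−1/14400 t=2:+1/69120 = -7/172800
3j²(6 2 6; 0 0 0) = Δ·Π!·Σ² = 14/715  (sign -1)
sum: t=0:+1/14515200 = 1/14515200
3j²(6 2 6; 6 -2 -4) = Δ·Π!·Σ² = 2/455  (sign +1)
combine: 4πI² = 845·14/715·2/455 = 4/55
take √, sign -1: I = -0.07607531

-0.076075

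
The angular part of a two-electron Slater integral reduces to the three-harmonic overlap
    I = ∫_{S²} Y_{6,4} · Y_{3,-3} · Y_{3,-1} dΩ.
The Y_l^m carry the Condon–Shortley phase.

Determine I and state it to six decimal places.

Rules hold: Σm=0, L=12 even, 3≤3≤9.
N = 13·7·7 = 637
Δ = 6!·6!·0!/13! = 1/12012
Racah Σ t=3..3: t=3:−1/1296 = -1/1296
⇒ 3j(6 3 3; 0 0 0)² = 100/3003, sgn +1
Racah Σ t=0..0: t=0:+1/34560 = 1/34560
⇒ 3j(6 3 3; 4 -3 -1)² = 5/286, sgn +1
4πI² = N·(3j₀)²·(3jₘ)² = 1750/4719
I = +1·√(0.370841/4π) = 0.17178653

0.171787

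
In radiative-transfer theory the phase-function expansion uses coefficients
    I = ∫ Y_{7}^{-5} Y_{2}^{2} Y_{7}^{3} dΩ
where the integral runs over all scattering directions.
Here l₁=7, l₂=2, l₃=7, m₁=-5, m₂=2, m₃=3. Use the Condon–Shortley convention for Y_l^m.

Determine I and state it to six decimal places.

0.139127

Checks pass: Σm=0; 16 even; l₃=7∈[5,9].
(2·7+1)(2·2+1)(2·7+1) = 1125
Δ: 2! 12! 2! / 17! → 1/185640
sum: t=0:+1/2419200 t=1:−1/518400 t=2:+1/2419200 = -1/907200
3j²(7 2 7; 0 0 0) = Δ·Π!·Σ² = 56/3315  (sign +1)
sum: t=2:+1/29030400 = 1/29030400
3j²(7 2 7; -5 2 3) = Δ·Π!·Σ² = 99/7735  (sign +1)
combine: 4πI² = 1125·56/3315·99/7735 = 11880/48841
take √, sign +1: I = 0.13912687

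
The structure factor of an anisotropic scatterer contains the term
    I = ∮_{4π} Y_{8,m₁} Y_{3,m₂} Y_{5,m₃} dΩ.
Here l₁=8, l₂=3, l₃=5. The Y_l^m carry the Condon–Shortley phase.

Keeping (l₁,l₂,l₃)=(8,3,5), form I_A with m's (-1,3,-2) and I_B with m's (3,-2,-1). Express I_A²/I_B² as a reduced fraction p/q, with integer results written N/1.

2/55

Shared (l₁,l₂,l₃)=(8,3,5): N and (l;000)² cancel in I_A²/I_B².
A: Δ = 6!·10!·0!/17! = 1/136136; Racah Σ t=6..6: t=6:+1/21772800 = 1/21772800; ⇒ 3j(8 3 5; -1 3 -2)² = 3/4862, sgn -1
B: Δ = 6!·10!·0!/17! = 1/136136; Racah Σ t=1..1: t=1:−1/2073600 = -1/2073600; ⇒ 3j(8 3 5; 3 -2 -1)² = 15/884, sgn -1
I_A²/I_B² = (3/4862)/(15/884) = 2/55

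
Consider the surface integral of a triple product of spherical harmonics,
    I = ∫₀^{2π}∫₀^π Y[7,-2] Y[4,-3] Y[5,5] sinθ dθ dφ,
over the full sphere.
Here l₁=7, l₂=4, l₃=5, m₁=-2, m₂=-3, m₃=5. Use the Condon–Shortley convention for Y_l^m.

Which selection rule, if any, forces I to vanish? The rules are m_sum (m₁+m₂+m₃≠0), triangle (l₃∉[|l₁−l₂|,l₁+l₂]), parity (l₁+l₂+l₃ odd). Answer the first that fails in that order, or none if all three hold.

none

Σmᵢ = 0  ✓
l₃∈[|l₁−l₂|,l₁+l₂]=[3,11], have l₃=5  ✓
Σlᵢ = 16 ⇒ even  ✓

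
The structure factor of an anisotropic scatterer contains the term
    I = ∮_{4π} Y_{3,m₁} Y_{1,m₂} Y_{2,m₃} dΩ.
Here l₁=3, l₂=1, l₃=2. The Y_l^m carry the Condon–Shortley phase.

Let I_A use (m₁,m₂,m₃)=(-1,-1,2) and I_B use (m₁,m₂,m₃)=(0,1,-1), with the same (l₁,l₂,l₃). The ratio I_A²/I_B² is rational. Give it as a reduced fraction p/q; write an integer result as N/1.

l's match ⇒ only the (l;m) 3-j factors differ between A and B.
A: triangle coeff Δ(3,1,2) = 1/105; Σ_t [0,0]: t=0:+1/48 = 1/48; (3j)²=1/105 [(3 1 2; -1 -1 2)], sign=+1
B: triangle coeff Δ(3,1,2) = 1/105; Σ_t [2,2]: t=2:+1/12 = 1/12; (3j)²=1/35 [(3 1 2; 0 1 -1)], sign=-1
I_A²/I_B² = (1/105)/(1/35) = 1/3

1/3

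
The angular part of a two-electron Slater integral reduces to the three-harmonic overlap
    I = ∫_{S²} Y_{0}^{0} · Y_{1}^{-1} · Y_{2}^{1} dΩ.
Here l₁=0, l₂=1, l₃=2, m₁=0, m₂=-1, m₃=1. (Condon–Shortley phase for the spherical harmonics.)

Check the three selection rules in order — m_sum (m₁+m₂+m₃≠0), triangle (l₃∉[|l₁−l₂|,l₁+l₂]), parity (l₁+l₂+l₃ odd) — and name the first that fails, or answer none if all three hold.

triangle

Σmᵢ = 0  ✓
l₃∈[|l₁−l₂|,l₁+l₂]=[1,1], have l₃=2  ✗
Σlᵢ = 3 ⇒ odd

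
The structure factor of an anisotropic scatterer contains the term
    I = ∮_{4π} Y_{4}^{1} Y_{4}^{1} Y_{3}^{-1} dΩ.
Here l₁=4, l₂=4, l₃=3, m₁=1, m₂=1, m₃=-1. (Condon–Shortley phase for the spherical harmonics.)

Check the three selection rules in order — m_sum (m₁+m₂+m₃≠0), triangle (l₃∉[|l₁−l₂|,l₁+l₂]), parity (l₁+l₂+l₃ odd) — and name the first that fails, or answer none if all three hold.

Σmᵢ = 1  ✗
l₃∈[|l₁−l₂|,l₁+l₂]=[0,8], have l₃=3
Σlᵢ = 11 ⇒ odd

m_sum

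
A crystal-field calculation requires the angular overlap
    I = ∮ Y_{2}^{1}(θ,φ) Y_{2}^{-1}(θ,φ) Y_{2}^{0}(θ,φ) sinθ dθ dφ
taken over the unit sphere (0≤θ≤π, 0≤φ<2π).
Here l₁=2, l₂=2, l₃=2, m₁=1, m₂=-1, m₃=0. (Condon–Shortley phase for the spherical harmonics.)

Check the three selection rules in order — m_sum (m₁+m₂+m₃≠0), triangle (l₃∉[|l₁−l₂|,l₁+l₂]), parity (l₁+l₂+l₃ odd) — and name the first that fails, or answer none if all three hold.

none

m₁+m₂+m₃ = 1 − 1 + 0 = 0  ✓
triangle: |2−2|=0 ≤ l₃=2 ≤ 2+2=4  ✓
parity: l₁+l₂+l₃ = 6 is even  ✓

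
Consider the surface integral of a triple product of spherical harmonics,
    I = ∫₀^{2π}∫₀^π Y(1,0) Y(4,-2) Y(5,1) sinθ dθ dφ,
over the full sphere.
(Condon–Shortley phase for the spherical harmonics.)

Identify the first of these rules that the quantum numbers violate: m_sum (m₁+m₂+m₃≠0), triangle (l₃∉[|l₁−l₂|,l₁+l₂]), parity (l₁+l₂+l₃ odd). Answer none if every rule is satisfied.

azimuthal sum: 0 − 2 + 1 = -1  ✗
3 ≤ 5 ≤ 5 (triangle on l)
L = 1 + 4 + 5 = 10 (even)

m_sum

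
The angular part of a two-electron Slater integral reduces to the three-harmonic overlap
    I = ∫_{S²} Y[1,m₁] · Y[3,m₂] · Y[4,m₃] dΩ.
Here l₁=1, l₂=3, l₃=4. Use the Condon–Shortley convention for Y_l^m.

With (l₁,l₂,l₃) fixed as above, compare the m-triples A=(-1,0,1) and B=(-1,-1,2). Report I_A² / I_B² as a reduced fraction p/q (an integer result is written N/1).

Shared (l₁,l₂,l₃)=(1,3,4): N and (l;000)² cancel in I_A²/I_B².
A: Δ = 0!·2!·6!/9! = 1/252; Racah Σ t=0..0: t=0:+1/72 = 1/72; ⇒ 3j(1 3 4; -1 0 1)² = 5/126, sgn -1
B: Δ = 0!·2!·6!/9! = 1/252; Racah Σ t=0..0: t=0:+1/96 = 1/96; ⇒ 3j(1 3 4; -1 -1 2)² = 5/84, sgn +1
I_A²/I_B² = (5/126)/(5/84) = 2/3

2/3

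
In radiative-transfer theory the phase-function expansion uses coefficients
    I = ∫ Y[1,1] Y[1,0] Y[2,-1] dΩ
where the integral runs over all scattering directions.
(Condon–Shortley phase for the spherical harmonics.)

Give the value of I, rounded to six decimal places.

Checks pass: Σm=0; 4 even; l₃=2∈[0,2].
(2·1+1)(2·1+1)(2·2+1) = 45
Δ: 0! 2! 2! / 5! → 1/30
sum: t=0:+1/1 = 1/1
3j²(1 1 2; 0 0 0) = Δ·Π!·Σ² = 2/15  (sign +1)
sum: t=0:+1/2 = 1/2
3j²(1 1 2; 1 0 -1) = Δ·Π!·Σ² = 1/10  (sign -1)
combine: 4πI² = 45·2/15·1/10 = 3/5
take √, sign -1: I = -0.21850969

-0.218510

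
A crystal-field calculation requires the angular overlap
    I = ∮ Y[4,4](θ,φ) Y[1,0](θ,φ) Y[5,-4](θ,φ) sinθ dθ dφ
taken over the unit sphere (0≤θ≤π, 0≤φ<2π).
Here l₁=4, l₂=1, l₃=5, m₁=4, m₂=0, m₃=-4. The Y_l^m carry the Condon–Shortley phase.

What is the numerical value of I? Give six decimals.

0.147319

m-sum 0 ✓  L=10 even ✓  3≤5≤5 ✓
Π(2lᵢ+1) = 9×3×11 = 297
triangle coeff Δ(4,1,5) = 1/495
Σ_t [0,0]: t=0:+1/576 = 1/576
(3j)²=5/99 [(4 1 5; 0 0 0)], sign=-1
Σ_t [0,0]: t=0:+1/40320 = 1/40320
(3j)²=1/55 [(4 1 5; 4 0 -4)], sign=-1
⇒ 4πI² = 3/11
I = (+1)√(3/11/(4π)) = 0.14731920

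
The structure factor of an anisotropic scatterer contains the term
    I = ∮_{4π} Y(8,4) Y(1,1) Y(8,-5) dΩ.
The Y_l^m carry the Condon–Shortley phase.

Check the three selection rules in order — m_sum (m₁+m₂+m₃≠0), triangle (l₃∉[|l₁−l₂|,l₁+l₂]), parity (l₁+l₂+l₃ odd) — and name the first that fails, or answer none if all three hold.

parity

Σmᵢ = 0  ✓
l₃∈[|l₁−l₂|,l₁+l₂]=[7,9], have l₃=8  ✓
Σlᵢ = 17 ⇒ odd  ✗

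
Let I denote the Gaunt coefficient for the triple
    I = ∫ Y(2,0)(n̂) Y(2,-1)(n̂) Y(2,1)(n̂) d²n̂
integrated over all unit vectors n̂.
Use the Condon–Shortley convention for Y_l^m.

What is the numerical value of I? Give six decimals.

Checks pass: Σm=0; 6 even; l₃=2∈[0,4].
(2·2+1)(2·2+1)(2·2+1) = 125
Δ: 2! 2! 2! / 7! → 1/630
sum: t=0:+1/8 t=1:−1/1 t=2:+1/8 = -3/4
3j²(2 2 2; 0 0 0) = Δ·Π!·Σ² = 2/35  (sign -1)
sum: t=0:+1/4 t=1:−1/2 = -1/4
3j²(2 2 2; 0 -1 1) = Δ·Π!·Σ² = 1/70  (sign +1)
combine: 4πI² = 125·2/35·1/70 = 5/49
take √, sign -1: I = -0.09011188

-0.090112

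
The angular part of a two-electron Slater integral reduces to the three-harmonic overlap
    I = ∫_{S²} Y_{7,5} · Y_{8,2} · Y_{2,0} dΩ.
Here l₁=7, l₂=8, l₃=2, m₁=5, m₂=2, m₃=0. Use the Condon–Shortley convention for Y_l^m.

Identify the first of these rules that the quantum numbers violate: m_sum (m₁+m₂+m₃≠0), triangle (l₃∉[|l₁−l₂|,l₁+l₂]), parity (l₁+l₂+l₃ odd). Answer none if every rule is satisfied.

m_sum

azimuthal sum: 5 + 2 + 0 = 7  ✗
1 ≤ 2 ≤ 15 (triangle on l)
L = 7 + 8 + 2 = 17 (odd)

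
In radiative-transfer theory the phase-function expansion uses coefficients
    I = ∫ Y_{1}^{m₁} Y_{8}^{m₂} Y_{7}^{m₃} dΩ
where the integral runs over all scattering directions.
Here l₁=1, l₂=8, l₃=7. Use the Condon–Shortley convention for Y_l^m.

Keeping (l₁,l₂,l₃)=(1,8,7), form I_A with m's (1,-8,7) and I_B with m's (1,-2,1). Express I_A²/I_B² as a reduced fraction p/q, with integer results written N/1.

8/3

Shared (l₁,l₂,l₃)=(1,8,7): N and (l;000)² cancel in I_A²/I_B².
A: Δ = 2!·0!·14!/17! = 1/2040; Racah Σ t=0..0: t=0:+1/174356582400 = 1/174356582400; ⇒ 3j(1 8 7; 1 -8 7)² = 1/17, sgn +1
B: Δ = 2!·0!·14!/17! = 1/2040; Racah Σ t=0..0: t=0:+1/58060800 = 1/58060800; ⇒ 3j(1 8 7; 1 -2 1)² = 3/136, sgn +1
I_A²/I_B² = (1/17)/(3/136) = 8/3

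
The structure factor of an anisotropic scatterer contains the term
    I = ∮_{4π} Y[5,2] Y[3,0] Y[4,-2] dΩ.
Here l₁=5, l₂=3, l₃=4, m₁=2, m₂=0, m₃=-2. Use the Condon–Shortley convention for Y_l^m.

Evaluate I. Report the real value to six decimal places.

m-sum 0 ✓  L=12 even ✓  2≤4≤8 ✓
Π(2lᵢ+1) = 11×7×9 = 693
triangle coeff Δ(5,3,4) = 1/180180
Σ_t [1,3]: t=1:−1/576 t=2:+1/144 t=3:−1/576 = 1/288
(3j)²=20/1001 [(5 3 4; 0 0 0)], sign=+1
Σ_t [1,3]: t=1:−1/576 t=2:+1/480 t=3:−1/8640 = 1/4320
(3j)²=1/2145 [(5 3 4; 2 0 -2)], sign=+1
⇒ 4πI² = 12/1859
I = (+1)√(12/1859/(4π)) = 0.02266449

0.022664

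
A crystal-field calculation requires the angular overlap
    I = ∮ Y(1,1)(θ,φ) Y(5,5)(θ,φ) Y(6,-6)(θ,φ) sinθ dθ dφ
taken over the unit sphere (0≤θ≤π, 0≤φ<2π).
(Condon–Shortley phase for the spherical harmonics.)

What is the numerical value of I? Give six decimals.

0.331940

Rules hold: Σm=0, L=12 even, 4≤6≤6.
N = 3·11·13 = 429
Δ = 0!·2!·10!/13! = 1/858
Racah Σ t=0..0: t=0:+1/14400 = 1/14400
⇒ 3j(1 5 6; 0 0 0)² = 6/143, sgn +1
Racah Σ t=0..0: t=0:+1/7257600 = 1/7257600
⇒ 3j(1 5 6; 1 5 -6)² = 1/13, sgn +1
4πI² = N·(3j₀)²·(3jₘ)² = 18/13
I = +1·√(1.38462/4π) = 0.33194004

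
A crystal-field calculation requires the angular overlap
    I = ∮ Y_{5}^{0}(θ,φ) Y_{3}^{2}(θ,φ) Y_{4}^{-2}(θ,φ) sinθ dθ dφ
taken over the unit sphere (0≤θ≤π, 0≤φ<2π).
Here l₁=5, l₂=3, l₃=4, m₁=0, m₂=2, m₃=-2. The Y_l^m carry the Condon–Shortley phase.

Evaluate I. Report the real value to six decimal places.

-0.171327

Rules hold: Σm=0, L=12 even, 2≤4≤8.
N = 11·7·9 = 693
Δ = 4!·6!·2!/13! = 1/180180
Racah Σ t=1..3: t=1:−1/576 t=2:+1/144 t=3:−1/576 = 1/288
⇒ 3j(5 3 4; 0 0 0)² = 20/1001, sgn +1
Racah Σ t=3..4: t=3:−1/576 t=4:+1/2880 = -1/720
⇒ 3j(5 3 4; 0 2 -2)² = 80/3003, sgn -1
4πI² = N·(3j₀)²·(3jₘ)² = 4800/13013
I = -1·√(0.368862/4π) = -0.17132746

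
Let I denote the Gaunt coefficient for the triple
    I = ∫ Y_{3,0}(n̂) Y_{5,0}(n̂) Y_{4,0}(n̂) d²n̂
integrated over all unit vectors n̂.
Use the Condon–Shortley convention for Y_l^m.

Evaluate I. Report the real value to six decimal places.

0.148374

Checks pass: Σm=0; 12 even; l₃=4∈[2,8].
(2·3+1)(2·5+1)(2·4+1) = 693
Δ: 4! 2! 6! / 13! → 1/180180
sum: t=1:−1/576 t=2:+1/144 t=3:−1/576 = 1/288
3j²(3 5 4; 0 0 0) = Δ·Π!·Σ² = 20/1001  (sign +1)
(m-triple is (0,0,0) — same symbol as above.)
combine: 4πI² = 693·20/1001·20/1001 = 3600/13013
take √, sign +1: I = 0.14837393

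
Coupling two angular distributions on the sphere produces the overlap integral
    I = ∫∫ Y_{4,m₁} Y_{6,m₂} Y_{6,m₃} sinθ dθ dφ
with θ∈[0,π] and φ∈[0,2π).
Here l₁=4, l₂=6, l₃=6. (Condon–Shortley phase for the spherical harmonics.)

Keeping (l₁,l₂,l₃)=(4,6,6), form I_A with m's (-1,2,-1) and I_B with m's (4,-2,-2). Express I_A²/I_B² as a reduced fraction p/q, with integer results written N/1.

2809/6860

Shared (l₁,l₂,l₃)=(4,6,6): N and (l;000)² cancel in I_A²/I_B².
A: Δ = 4!·4!·8!/17! = 1/15315300; Racah Σ t=1..4: t=1:−1/725760 t=2:+1/34560 t=3:−1/17280 t=4:+1/82944 = -53/2903040; ⇒ 3j(4 6 6; -1 2 -1)² = 2809/306306, sgn +1
B: Δ = 4!·4!·8!/17! = 1/15315300; Racah Σ t=0..0: t=0:+1/331776 = 1/331776; ⇒ 3j(4 6 6; 4 -2 -2)² = 490/21879, sgn +1
I_A²/I_B² = (2809/306306)/(490/21879) = 2809/6860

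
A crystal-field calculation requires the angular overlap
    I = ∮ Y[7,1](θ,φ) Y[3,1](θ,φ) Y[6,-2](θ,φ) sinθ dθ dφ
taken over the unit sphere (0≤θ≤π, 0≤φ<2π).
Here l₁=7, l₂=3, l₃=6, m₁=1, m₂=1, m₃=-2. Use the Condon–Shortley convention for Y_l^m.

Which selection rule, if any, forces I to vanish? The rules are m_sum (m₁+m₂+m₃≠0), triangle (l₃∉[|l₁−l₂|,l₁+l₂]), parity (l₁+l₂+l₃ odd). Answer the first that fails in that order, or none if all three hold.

azimuthal sum: 1 + 1 − 2 = 0  ✓
4 ≤ 6 ≤ 10 (triangle on l)  ✓
L = 7 + 3 + 6 = 16 (even)  ✓

none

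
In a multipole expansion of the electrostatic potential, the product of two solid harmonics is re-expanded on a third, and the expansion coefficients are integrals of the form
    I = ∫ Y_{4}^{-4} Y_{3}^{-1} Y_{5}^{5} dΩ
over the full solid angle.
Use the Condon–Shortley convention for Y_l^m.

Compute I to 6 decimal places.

m-sum 0 ✓  L=12 even ✓  1≤5≤7 ✓
Π(2lᵢ+1) = 9×7×11 = 693
triangle coeff Δ(4,3,5) = 1/180180
Σ_t [0,2]: t=0:+1/576 t=1:−1/144 t=2:+1/576 = -1/288
(3j)²=20/1001 [(4 3 5; 0 0 0)], sign=+1
Σ_t [2,2]: t=2:+1/34560 = 1/34560
(3j)²=14/429 [(4 3 5; -4 -1 5)], sign=+1
⇒ 4πI² = 840/1859
I = (+1)√(840/1859/(4π)) = 0.18962475

0.189625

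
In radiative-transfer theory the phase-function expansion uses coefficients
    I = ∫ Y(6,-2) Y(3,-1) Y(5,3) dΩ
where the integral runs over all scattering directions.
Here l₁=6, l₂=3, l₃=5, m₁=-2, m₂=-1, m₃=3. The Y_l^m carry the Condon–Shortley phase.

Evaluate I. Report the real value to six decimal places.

Rules hold: Σm=0, L=14 even, 3≤5≤9.
N = 13·7·11 = 1001
Δ = 4!·8!·2!/15! = 1/675675
Racah Σ t=1..3: t=1:−1/8640 t=2:+1/2304 t=3:−1/8640 = 7/34560
⇒ 3j(6 3 5; 0 0 0)² = 7/429, sgn -1
Racah Σ t=0..2: t=0:+1/1935360 t=1:−1/30240 t=2:+1/11520 = 1/18432
⇒ 3j(6 3 5; -2 -1 3)² = 7/429, sgn +1
4πI² = N·(3j₀)²·(3jₘ)² = 343/1287
I = -1·√(0.266511/4π) = -0.14563067

-0.145631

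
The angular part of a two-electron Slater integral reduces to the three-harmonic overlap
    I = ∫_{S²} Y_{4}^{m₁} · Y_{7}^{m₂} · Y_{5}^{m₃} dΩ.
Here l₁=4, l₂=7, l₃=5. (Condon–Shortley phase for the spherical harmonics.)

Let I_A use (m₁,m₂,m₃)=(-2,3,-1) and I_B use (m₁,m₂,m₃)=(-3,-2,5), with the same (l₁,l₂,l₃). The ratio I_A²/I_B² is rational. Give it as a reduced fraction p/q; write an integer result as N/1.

338/135

Same 4,7,5: normalisation and zero-m 3j drop out of the ratio.
A: Δ: 6! 2! 8! / 17! → 1/6126120; sum: t=4:+1/138240 t=5:−1/86400 t=6:+1/829440 = -13/4147200; 3j²(4 7 5; -2 3 -1) = Δ·Π!·Σ² = 13/3740  (sign -1)
B: Δ: 6! 2! 8! / 17! → 1/6126120; sum: t=5:−1/9676800 = -1/9676800; 3j²(4 7 5; -3 -2 5) = Δ·Π!·Σ² = 27/19448  (sign -1)
I_A²/I_B² = (13/3740)/(27/19448) = 338/135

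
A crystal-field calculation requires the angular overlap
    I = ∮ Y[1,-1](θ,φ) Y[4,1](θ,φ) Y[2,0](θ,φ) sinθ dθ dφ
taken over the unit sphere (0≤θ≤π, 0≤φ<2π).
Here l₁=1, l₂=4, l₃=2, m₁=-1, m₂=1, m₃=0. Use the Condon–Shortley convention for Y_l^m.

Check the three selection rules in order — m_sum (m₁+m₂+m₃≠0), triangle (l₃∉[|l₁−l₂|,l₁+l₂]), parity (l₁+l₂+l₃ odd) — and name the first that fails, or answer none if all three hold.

triangle

azimuthal sum: -1 + 1 + 0 = 0  ✓
3 ≤ 2 ≤ 5 (triangle on l)  ✗
L = 1 + 4 + 2 = 7 (odd)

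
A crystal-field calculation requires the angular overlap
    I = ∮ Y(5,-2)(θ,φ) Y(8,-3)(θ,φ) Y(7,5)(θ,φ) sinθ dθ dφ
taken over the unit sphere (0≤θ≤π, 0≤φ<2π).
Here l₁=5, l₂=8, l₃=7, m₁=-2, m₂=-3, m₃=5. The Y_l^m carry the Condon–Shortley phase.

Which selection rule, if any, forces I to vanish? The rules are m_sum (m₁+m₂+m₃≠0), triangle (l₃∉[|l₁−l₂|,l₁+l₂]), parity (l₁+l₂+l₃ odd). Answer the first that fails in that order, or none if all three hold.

none

m₁+m₂+m₃ = -2 − 3 + 5 = 0  ✓
triangle: |5−8|=3 ≤ l₃=7 ≤ 5+8=13  ✓
parity: l₁+l₂+l₃ = 20 is even  ✓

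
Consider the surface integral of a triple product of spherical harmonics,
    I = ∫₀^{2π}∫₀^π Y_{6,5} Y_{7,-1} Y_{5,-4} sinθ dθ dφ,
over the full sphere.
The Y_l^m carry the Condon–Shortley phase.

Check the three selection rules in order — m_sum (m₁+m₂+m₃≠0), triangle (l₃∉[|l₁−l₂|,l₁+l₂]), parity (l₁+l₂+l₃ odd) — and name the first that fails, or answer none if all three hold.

none

Σmᵢ = 0  ✓
l₃∈[|l₁−l₂|,l₁+l₂]=[1,13], have l₃=5  ✓
Σlᵢ = 18 ⇒ even  ✓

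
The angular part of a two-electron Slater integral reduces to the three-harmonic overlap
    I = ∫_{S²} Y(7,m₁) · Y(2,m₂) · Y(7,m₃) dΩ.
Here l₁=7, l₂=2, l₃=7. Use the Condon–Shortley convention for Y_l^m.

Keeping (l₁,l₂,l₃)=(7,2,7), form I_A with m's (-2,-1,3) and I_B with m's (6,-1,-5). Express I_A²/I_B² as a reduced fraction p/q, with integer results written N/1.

Shared (l₁,l₂,l₃)=(7,2,7): N and (l;000)² cancel in I_A²/I_B².
A: Δ = 2!·12!·2!/17! = 1/185640; Racah Σ t=0..1: t=0:+1/4354560 t=1:−1/1935360 = -1/3483648; ⇒ 3j(7 2 7; -2 -1 3)² = 125/12376, sgn -1
B: Δ = 2!·12!·2!/17! = 1/185640; Racah Σ t=0..1: t=0:+1/79833600 t=1:−1/958003200 = 1/87091200; ⇒ 3j(7 2 7; 6 -1 -5)² = 121/4760, sgn +1
I_A²/I_B² = (125/12376)/(121/4760) = 625/1573

625/1573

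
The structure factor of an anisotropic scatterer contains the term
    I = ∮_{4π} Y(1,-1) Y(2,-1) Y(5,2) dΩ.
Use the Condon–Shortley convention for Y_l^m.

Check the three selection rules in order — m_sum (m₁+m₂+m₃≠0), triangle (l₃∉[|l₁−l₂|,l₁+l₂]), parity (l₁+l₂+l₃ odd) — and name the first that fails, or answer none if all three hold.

m₁+m₂+m₃ = -1 − 1 + 2 = 0  ✓
triangle: |1−2|=1 ≤ l₃=5 ≤ 1+2=3  ✗
parity: l₁+l₂+l₃ = 8 is even

triangle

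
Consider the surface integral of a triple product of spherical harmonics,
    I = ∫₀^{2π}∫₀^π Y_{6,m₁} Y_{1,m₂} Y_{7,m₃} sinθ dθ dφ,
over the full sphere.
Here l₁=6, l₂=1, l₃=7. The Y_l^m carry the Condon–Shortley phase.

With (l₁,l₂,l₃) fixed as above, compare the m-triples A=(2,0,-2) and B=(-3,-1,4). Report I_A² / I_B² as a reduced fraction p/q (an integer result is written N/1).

9/11

Same 6,1,7: normalisation and zero-m 3j drop out of the ratio.
A: Δ: 0! 12! 2! / 15! → 1/1365; sum: t=0:+1/967680 = 1/967680; 3j²(6 1 7; 2 0 -2) = Δ·Π!·Σ² = 3/91  (sign -1)
B: Δ: 0! 12! 2! / 15! → 1/1365; sum: t=0:+1/4354560 = 1/4354560; 3j²(6 1 7; -3 -1 4) = Δ·Π!·Σ² = 11/273  (sign -1)
I_A²/I_B² = (3/91)/(11/273) = 9/11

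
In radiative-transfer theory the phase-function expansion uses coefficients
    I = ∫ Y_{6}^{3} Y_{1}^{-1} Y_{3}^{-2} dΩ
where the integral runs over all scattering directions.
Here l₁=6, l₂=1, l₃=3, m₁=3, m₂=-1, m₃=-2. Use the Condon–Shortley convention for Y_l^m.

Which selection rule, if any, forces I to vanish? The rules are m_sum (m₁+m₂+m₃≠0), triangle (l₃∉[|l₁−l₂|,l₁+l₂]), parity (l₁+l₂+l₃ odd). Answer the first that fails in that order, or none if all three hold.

triangle

m₁+m₂+m₃ = 3 − 1 − 2 = 0  ✓
triangle: |6−1|=5 ≤ l₃=3 ≤ 6+1=7  ✗
parity: l₁+l₂+l₃ = 10 is even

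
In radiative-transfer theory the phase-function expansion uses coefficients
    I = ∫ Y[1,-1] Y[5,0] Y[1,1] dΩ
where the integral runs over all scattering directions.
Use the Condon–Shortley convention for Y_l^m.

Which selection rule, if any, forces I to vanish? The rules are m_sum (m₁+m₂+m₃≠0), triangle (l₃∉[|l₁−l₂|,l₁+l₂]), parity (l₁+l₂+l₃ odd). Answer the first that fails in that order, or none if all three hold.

Σmᵢ = 0  ✓
l₃∈[|l₁−l₂|,l₁+l₂]=[4,6], have l₃=1  ✗
Σlᵢ = 7 ⇒ odd

triangle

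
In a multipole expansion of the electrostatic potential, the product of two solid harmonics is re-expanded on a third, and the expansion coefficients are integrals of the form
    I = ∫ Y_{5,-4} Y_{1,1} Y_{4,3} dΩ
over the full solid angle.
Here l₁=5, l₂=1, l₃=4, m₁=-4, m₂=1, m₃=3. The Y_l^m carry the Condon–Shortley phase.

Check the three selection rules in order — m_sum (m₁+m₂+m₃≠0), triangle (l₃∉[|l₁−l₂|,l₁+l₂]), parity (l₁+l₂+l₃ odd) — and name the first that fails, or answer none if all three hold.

m₁+m₂+m₃ = -4 + 1 + 3 = 0  ✓
triangle: |5−1|=4 ≤ l₃=4 ≤ 5+1=6  ✓
parity: l₁+l₂+l₃ = 10 is even  ✓

none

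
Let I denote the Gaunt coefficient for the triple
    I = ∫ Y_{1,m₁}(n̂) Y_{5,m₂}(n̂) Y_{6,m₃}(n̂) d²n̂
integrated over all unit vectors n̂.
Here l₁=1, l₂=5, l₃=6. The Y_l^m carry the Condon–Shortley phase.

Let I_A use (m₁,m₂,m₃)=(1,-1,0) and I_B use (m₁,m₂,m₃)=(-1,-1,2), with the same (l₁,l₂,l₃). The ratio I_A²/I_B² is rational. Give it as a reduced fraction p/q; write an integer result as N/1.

15/28

l's match ⇒ only the (l;m) 3-j factors differ between A and B.
A: triangle coeff Δ(1,5,6) = 1/858; Σ_t [0,0]: t=0:+1/34560 = 1/34560; (3j)²=5/286 [(1 5 6; 1 -1 0)], sign=+1
B: triangle coeff Δ(1,5,6) = 1/858; Σ_t [0,0]: t=0:+1/34560 = 1/34560; (3j)²=14/429 [(1 5 6; -1 -1 2)], sign=+1
I_A²/I_B² = (5/286)/(14/429) = 15/28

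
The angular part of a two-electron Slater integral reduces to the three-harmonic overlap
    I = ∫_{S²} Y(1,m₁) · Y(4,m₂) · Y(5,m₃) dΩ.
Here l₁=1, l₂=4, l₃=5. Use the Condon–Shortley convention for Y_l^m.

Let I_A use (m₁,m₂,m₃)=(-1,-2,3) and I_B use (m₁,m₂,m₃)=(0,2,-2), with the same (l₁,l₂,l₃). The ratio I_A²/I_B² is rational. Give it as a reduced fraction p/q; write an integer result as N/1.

l's match ⇒ only the (l;m) 3-j factors differ between A and B.
A: triangle coeff Δ(1,4,5) = 1/495; Σ_t [0,0]: t=0:+1/2880 = 1/2880; (3j)²=28/495 [(1 4 5; -1 -2 3)], sign=+1
B: triangle coeff Δ(1,4,5) = 1/495; Σ_t [0,0]: t=0:+1/1440 = 1/1440; (3j)²=7/165 [(1 4 5; 0 2 -2)], sign=-1
I_A²/I_B² = (28/495)/(7/165) = 4/3

4/3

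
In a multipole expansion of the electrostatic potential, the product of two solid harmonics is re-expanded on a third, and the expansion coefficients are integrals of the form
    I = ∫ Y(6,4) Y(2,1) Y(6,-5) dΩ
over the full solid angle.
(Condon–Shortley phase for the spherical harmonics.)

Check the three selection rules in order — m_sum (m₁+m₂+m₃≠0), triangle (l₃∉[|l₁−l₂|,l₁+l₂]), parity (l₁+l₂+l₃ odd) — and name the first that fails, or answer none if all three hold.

azimuthal sum: 4 + 1 − 5 = 0  ✓
4 ≤ 6 ≤ 8 (triangle on l)  ✓
L = 6 + 2 + 6 = 14 (even)  ✓

none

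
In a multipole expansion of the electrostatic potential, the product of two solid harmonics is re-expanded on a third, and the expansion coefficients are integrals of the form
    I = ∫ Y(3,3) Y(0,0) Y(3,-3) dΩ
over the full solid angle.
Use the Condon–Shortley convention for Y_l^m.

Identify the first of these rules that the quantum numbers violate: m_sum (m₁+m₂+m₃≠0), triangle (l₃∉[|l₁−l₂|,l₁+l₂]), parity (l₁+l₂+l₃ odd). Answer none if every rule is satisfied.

none

azimuthal sum: 3 + 0 − 3 = 0  ✓
3 ≤ 3 ≤ 3 (triangle on l)  ✓
L = 3 + 0 + 3 = 6 (even)  ✓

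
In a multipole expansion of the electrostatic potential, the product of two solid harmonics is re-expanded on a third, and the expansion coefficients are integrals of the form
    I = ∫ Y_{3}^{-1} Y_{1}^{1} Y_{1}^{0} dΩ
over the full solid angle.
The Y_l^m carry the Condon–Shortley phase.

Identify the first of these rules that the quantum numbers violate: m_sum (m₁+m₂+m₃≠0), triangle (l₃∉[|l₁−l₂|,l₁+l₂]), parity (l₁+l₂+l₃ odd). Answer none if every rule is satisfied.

triangle

Σmᵢ = 0  ✓
l₃∈[|l₁−l₂|,l₁+l₂]=[2,4], have l₃=1  ✗
Σlᵢ = 5 ⇒ odd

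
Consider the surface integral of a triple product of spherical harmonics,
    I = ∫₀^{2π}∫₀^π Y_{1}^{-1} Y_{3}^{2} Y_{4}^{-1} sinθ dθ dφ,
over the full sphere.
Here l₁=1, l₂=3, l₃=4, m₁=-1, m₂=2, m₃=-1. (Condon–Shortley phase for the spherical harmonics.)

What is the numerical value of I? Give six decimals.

Checks pass: Σm=0; 8 even; l₃=4∈[2,4].
(2·1+1)(2·3+1)(2·4+1) = 189
Δ: 0! 2! 6! / 9! → 1/252
sum: t=0:+1/36 = 1/36
3j²(1 3 4; 0 0 0) = Δ·Π!·Σ² = 4/63  (sign +1)
sum: t=0:+1/240 = 1/240
3j²(1 3 4; -1 2 -1) = Δ·Π!·Σ² = 1/84  (sign -1)
combine: 4πI² = 189·4/63·1/84 = 1/7
take √, sign -1: I = -0.10662181

-0.106622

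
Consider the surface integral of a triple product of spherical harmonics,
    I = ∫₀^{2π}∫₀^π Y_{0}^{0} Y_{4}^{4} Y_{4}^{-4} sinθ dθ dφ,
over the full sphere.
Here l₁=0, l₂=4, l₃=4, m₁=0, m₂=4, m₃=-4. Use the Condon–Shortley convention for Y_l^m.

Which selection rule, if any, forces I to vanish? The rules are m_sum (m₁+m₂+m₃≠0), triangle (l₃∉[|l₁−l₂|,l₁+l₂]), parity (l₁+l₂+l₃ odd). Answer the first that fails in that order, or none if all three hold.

none

m₁+m₂+m₃ = 0 + 4 − 4 = 0  ✓
triangle: |0−4|=4 ≤ l₃=4 ≤ 0+4=4  ✓
parity: l₁+l₂+l₃ = 8 is even  ✓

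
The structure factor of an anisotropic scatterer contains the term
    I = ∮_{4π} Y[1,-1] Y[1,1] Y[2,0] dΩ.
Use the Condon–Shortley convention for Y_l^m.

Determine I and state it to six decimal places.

0.126157

Checks pass: Σm=0; 4 even; l₃=2∈[0,2].
(2·1+1)(2·1+1)(2·2+1) = 45
Δ: 0! 2! 2! / 5! → 1/30
sum: t=0:+1/1 = 1/1
3j²(1 1 2; 0 0 0) = Δ·Π!·Σ² = 2/15  (sign +1)
sum: t=0:+1/4 = 1/4
3j²(1 1 2; -1 1 0) = Δ·Π!·Σ² = 1/30  (sign +1)
combine: 4πI² = 45·2/15·1/30 = 1/5
take √, sign +1: I = 0.12615663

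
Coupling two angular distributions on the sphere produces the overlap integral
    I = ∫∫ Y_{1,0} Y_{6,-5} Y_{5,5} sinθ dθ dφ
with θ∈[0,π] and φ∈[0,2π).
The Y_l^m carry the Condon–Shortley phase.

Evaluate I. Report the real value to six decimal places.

-0.135514

Rules hold: Σm=0, L=12 even, 5≤5≤7.
N = 3·13·11 = 429
Δ = 2!·0!·10!/13! = 1/858
Racah Σ t=1..1: t=1:−1/14400 = -1/14400
⇒ 3j(1 6 5; 0 0 0)² = 6/143, sgn +1
Racah Σ t=1..1: t=1:−1/3628800 = -1/3628800
⇒ 3j(1 6 5; 0 -5 5)² = 1/78, sgn -1
4πI² = N·(3j₀)²·(3jₘ)² = 3/13
I = -1·√(0.230769/4π) = -0.13551395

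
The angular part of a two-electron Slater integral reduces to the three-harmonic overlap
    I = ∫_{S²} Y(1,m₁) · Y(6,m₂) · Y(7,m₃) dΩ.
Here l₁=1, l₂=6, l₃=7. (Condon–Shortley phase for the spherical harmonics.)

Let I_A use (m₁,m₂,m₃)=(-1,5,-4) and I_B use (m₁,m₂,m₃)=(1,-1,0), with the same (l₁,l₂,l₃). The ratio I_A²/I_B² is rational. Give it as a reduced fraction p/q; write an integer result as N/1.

1/7

Shared (l₁,l₂,l₃)=(1,6,7): N and (l;000)² cancel in I_A²/I_B².
A: Δ = 0!·2!·12!/15! = 1/1365; Racah Σ t=0..0: t=0:+1/79833600 = 1/79833600; ⇒ 3j(1 6 7; -1 5 -4)² = 1/455, sgn -1
B: Δ = 0!·2!·12!/15! = 1/1365; Racah Σ t=0..0: t=0:+1/1209600 = 1/1209600; ⇒ 3j(1 6 7; 1 -1 0)² = 1/65, sgn -1
I_A²/I_B² = (1/455)/(1/65) = 1/7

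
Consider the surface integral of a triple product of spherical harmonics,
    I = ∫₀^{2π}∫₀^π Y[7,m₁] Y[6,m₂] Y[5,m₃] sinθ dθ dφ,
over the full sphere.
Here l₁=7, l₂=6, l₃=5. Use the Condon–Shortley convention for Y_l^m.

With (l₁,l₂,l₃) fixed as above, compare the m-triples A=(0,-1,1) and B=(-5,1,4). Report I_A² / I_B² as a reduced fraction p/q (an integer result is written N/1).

1/22

l's match ⇒ only the (l;m) 3-j factors differ between A and B.
A: triangle coeff Δ(7,6,5) = 1/174594420; Σ_t [1,5]: t=1:−1/87091200 t=2:+1/1036800 t=3:−1/138240 t=4:+1/124416 t=5:−1/829440 = 1/1814400; (3j)²=64/138567 [(7 6 5; 0 -1 1)], sign=+1
B: triangle coeff Δ(7,6,5) = 1/174594420; Σ_t [6,7]: t=6:+1/6220800 t=7:−1/14515200 = 1/10886400; (3j)²=128/12597 [(7 6 5; -5 1 4)], sign=-1
I_A²/I_B² = (64/138567)/(128/12597) = 1/22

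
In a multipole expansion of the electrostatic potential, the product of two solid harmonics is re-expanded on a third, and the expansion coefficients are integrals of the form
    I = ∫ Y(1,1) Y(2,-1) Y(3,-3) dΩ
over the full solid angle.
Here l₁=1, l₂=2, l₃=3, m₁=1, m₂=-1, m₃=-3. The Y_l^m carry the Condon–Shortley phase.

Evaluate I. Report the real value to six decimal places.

Σmᵢ = -3 ≠ 0, so the φ-integral vanishes; I = 0

0.000000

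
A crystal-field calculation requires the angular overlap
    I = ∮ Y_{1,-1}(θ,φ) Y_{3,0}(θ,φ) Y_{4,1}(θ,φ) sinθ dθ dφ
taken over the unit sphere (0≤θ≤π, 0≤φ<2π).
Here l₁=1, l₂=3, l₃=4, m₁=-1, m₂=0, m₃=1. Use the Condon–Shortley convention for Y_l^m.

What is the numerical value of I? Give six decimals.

Rules hold: Σm=0, L=8 even, 2≤4≤4.
N = 3·7·9 = 189
Δ = 0!·2!·6!/9! = 1/252
Racah Σ t=0..0: t=0:+1/36 = 1/36
⇒ 3j(1 3 4; 0 0 0)² = 4/63, sgn +1
Racah Σ t=0..0: t=0:+1/72 = 1/72
⇒ 3j(1 3 4; -1 0 1)² = 5/126, sgn -1
4πI² = N·(3j₀)²·(3jₘ)² = 10/21
I = -1·√(0.47619/4π) = -0.19466390

-0.194664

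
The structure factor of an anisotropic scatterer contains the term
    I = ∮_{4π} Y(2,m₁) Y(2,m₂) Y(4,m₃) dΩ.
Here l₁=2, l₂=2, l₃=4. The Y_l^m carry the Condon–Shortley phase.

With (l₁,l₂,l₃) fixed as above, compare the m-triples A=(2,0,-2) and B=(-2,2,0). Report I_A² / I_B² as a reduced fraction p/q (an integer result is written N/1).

l's match ⇒ only the (l;m) 3-j factors differ between A and B.
A: triangle coeff Δ(2,2,4) = 1/630; Σ_t [0,0]: t=0:+1/96 = 1/96; (3j)²=1/42 [(2 2 4; 2 0 -2)], sign=+1
B: triangle coeff Δ(2,2,4) = 1/630; Σ_t [0,0]: t=0:+1/576 = 1/576; (3j)²=1/630 [(2 2 4; -2 2 0)], sign=+1
I_A²/I_B² = (1/42)/(1/630) = 15/1

15/1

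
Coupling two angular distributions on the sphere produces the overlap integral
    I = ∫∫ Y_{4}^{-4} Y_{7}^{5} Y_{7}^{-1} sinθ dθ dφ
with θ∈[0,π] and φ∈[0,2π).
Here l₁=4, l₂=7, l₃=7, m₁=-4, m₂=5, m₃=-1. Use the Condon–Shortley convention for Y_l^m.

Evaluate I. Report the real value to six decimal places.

-0.118882

m-sum 0 ✓  L=18 even ✓  3≤7≤11 ✓
Π(2lᵢ+1) = 9×15×15 = 2025
triangle coeff Δ(4,7,7) = 1/58198140
Σ_t [0,4]: t=0:+1/17418240 t=1:−1/622080 t=2:+1/230400 t=3:−1/622080 t=4:+1/17418240 = 1/806400
(3j)²=2268/230945 [(4 7 7; 0 0 0)], sign=-1
Σ_t [4,4]: t=4:+1/46448640 = 1/46448640
(3j)²=75/8398 [(4 7 7; -4 5 -1)], sign=+1
⇒ 4πI² = 34445250/193947611
I = (-1)√(34445250/193947611/(4π)) = -0.11888239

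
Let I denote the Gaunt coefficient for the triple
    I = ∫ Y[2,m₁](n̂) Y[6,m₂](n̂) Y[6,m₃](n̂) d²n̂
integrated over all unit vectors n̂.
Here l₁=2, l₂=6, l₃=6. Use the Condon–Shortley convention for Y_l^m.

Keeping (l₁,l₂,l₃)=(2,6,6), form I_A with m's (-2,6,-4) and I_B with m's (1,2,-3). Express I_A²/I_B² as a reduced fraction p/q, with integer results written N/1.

22/75

Same 2,6,6: normalisation and zero-m 3j drop out of the ratio.
A: Δ: 2! 2! 10! / 15! → 1/90090; sum: t=2:+1/14515200 = 1/14515200; 3j²(2 6 6; -2 6 -4) = Δ·Π!·Σ² = 2/455  (sign +1)
B: Δ: 2! 2! 10! / 15! → 1/90090; sum: t=0:+1/161280 t=1:−1/60480 = -1/96768; 3j²(2 6 6; 1 2 -3) = Δ·Π!·Σ² = 15/1001  (sign +1)
I_A²/I_B² = (2/455)/(15/1001) = 22/75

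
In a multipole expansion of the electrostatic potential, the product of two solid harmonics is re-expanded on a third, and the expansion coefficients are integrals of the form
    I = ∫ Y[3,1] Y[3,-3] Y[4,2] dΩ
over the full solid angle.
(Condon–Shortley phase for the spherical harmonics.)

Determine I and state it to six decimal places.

Rules hold: Σm=0, L=10 even, 0≤4≤6.
N = 7·7·9 = 441
Δ = 2!·4!·4!/11! = 1/34650
Racah Σ t=0..2: t=0:+1/72 t=1:−1/16 t=2:+1/72 = -5/144
⇒ 3j(3 3 4; 0 0 0)² = 2/77, sgn -1
Racah Σ t=0..0: t=0:+1/192 = 1/192
⇒ 3j(3 3 4; 1 -3 2)² = 3/77, sgn +1
4πI² = N·(3j₀)²·(3jₘ)² = 54/121
I = -1·√(0.446281/4π) = -0.18845135

-0.188451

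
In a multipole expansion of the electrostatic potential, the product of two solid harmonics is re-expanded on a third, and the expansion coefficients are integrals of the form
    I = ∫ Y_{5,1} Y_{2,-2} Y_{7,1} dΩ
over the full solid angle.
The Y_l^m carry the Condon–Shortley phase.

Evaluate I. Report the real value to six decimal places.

Rules hold: Σm=0, L=14 even, 3≤7≤7.
N = 11·5·15 = 825
Δ = 0!·10!·4!/15! = 1/15015
Racah Σ t=0..0: t=0:+1/57600 = 1/57600
⇒ 3j(5 2 7; 0 0 0)² = 21/715, sgn -1
Racah Σ t=0..0: t=0:+1/414720 = 1/414720
⇒ 3j(5 2 7; 1 -2 1)² = 2/429, sgn +1
4πI² = N·(3j₀)²·(3jₘ)² = 210/1859
I = -1·√(0.112964/4π) = -0.09481237

-0.094812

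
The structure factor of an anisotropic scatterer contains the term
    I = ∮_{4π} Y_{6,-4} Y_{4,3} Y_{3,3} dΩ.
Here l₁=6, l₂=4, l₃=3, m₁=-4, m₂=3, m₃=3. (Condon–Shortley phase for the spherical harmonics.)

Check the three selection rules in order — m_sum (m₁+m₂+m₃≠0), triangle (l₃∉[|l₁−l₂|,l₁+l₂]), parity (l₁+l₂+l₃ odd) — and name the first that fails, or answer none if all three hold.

m_sum

azimuthal sum: -4 + 3 + 3 = 2  ✗
2 ≤ 3 ≤ 10 (triangle on l)
L = 6 + 4 + 3 = 13 (odd)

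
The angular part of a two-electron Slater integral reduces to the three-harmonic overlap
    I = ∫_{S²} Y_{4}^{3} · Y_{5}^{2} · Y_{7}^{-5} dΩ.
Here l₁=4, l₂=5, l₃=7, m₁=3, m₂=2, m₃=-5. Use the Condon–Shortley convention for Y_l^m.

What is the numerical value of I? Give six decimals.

Rules hold: Σm=0, L=16 even, 1≤7≤9.
N = 9·11·15 = 1485
Δ = 2!·6!·8!/17! = 1/6126120
Racah Σ t=0..2: t=0:+1/69120 t=1:−1/20736 t=2:+1/69120 = -1/51840
⇒ 3j(4 5 7; 0 0 0)² = 280/21879, sgn +1
Racah Σ t=0..1: t=0:+1/1209600 t=1:−1/1036800 = -1/7257600
⇒ 3j(4 5 7; 3 2 -5)² = 1/2210, sgn -1
4πI² = N·(3j₀)²·(3jₘ)² = 420/48841
I = -1·√(0.00859933/4π) = -0.02615938

-0.026159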